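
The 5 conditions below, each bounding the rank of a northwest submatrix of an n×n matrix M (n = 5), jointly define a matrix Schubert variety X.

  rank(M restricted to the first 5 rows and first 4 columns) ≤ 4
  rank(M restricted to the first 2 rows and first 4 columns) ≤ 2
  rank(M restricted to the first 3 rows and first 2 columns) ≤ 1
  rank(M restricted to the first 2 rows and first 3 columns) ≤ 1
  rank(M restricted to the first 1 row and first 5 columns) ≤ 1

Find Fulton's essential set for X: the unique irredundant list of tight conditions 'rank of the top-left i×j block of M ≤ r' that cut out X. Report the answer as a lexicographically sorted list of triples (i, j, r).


Reconstructing r_w from the 5 given conditions:

  i=1: 1 | 1 | 1 | 1 | 1
  i=2: 1 | 1 | 1 | 2 | 2
  i=3: 1 | 1 | 2 | 3 | 3
  i=4: 1 | 2 | 3 | 4 | 4
  i=5: 1 | 2 | 3 | 4 | 5

second differences of R give the permutation w = (1, 4, 3, 2, 5).

2 SE-corners of the 3-cell Rothe diagram give Ess(w):

[(2, 3, 1), (3, 2, 1)]


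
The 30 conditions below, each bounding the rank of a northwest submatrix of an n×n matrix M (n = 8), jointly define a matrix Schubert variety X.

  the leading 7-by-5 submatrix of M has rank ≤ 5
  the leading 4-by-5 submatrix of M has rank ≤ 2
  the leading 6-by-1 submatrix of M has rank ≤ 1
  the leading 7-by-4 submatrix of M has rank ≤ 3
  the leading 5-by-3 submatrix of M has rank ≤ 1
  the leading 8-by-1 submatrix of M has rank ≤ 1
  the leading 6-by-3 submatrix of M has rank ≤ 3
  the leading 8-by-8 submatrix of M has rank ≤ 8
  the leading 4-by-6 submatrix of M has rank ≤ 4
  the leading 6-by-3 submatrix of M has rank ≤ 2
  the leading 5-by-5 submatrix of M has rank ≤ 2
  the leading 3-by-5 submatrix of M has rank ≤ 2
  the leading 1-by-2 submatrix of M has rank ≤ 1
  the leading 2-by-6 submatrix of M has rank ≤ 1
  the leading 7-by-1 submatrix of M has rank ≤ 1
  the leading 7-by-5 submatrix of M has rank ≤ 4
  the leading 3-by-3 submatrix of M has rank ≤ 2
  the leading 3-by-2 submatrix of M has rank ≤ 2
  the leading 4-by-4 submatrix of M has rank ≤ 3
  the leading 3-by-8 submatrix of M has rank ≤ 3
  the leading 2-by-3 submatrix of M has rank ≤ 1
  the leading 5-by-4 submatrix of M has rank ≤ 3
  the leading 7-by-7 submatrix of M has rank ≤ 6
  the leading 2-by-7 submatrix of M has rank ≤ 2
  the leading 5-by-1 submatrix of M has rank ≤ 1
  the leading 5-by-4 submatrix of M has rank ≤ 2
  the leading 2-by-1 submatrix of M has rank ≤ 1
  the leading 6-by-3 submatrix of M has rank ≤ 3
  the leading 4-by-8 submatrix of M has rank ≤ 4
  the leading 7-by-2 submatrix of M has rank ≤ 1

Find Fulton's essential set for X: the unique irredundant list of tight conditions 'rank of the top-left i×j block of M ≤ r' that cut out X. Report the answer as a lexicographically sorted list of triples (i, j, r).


Recovering R(i,j) via the rank-extension bound from the 30 conditions:

  R[1]: 1 1 1 1 1 1 1 1
  R[2]: 1 1 1 1 1 1 2 2
  R[3]: 1 1 1 2 2 2 3 3
  R[4]: 1 1 1 2 2 3 4 4
  R[5]: 1 1 1 2 2 3 4 5
  R[6]: 1 1 2 3 3 4 5 6
  R[7]: 1 1 2 3 4 5 6 7
  R[8]: 1 2 3 4 5 6 7 8

so w = (1, 7, 4, 6, 8, 3, 5, 2).

Rothe diagram D(w) (15 cells), 4 SE-corners (essential conditions):

[(2, 6, 1), (5, 3, 1), (5, 5, 2), (7, 2, 1)]


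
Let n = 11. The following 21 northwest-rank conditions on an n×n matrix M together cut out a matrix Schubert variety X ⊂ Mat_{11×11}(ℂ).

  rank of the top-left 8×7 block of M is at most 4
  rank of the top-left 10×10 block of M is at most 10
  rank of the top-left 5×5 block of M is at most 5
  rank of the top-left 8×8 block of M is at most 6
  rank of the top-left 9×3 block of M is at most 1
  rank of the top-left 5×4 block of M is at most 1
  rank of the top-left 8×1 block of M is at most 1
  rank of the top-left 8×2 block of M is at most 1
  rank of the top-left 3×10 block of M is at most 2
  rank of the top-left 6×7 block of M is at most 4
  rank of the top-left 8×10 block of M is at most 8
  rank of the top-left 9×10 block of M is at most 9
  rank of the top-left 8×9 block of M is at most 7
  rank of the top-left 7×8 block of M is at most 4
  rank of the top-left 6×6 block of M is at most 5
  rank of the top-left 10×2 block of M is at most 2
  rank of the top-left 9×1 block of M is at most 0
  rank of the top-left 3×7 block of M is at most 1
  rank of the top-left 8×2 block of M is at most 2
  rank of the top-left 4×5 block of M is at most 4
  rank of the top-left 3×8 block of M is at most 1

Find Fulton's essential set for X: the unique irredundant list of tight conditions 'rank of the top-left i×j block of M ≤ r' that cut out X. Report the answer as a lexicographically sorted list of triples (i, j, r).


Computing R[i][j] = min implied NW-rank bound (n=11, 21 conditions):

  0  1  1  1  1  1  1  1  1  1  1
  0  1  1  1  1  1  1  1  2  2  2
  0  1  1  1  1  1  1  1  2  2  3
  0  1  1  1  2  2  2  2  3  3  4
  0  1  1  1  2  3  3  3  4  4  5
  0  1  1  2  3  4  4  4  5  5  6
  0  1  1  2  3  4  4  4  5  6  7
  0  1  1  2  3  4  4  5  6  7  8
  0  1  1  2  3  4  5  6  7  8  9
  1  2  2  3  4  5  6  7  8  9  10
  1  2  3  4  5  6  7  8  9  10  11

the unique w with this rank table is (2, 9, 11, 5, 6, 4, 10, 8, 7, 1, 3).

ℓ(w)=33; the 7 essential cells (i,j,r):

[(3, 8, 1), (3, 10, 2), (5, 4, 1), (7, 8, 4), (8, 7, 4), (9, 1, 0), (9, 3, 1)]


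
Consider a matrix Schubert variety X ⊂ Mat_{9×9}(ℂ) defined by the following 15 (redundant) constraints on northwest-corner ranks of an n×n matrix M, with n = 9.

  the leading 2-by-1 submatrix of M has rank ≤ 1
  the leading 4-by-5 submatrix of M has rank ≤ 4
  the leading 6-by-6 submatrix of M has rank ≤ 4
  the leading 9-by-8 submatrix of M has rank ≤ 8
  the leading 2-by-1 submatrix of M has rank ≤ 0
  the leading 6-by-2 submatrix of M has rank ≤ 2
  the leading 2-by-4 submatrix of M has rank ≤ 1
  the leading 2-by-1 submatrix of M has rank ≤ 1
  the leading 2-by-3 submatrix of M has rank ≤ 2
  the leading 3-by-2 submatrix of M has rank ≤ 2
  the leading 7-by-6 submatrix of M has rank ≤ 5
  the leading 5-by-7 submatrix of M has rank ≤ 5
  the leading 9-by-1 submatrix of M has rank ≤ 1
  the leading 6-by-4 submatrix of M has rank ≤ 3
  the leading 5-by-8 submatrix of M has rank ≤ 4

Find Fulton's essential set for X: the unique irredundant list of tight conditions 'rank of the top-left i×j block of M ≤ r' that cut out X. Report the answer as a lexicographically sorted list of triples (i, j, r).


Reconstructing r_w from the 15 given conditions:

  row 1: 0 1 1 1 1 1 1 1 1
  row 2: 0 1 1 1 2 2 2 2 2
  row 3: 1 2 2 2 3 3 3 3 3
  row 4: 1 2 3 3 4 4 4 4 4
  row 5: 1 2 3 3 4 4 4 4 5
  row 6: 1 2 3 3 4 4 5 5 6
  row 7: 1 2 3 4 5 5 6 6 7
  row 8: 1 2 3 4 5 6 7 7 8
  row 9: 1 2 3 4 5 6 7 8 9

the unique w with this rank table is (2, 5, 1, 3, 9, 7, 4, 6, 8).

Rothe diagram D(w) (10 cells), 5 SE-corners (essential conditions):

[(2, 1, 0), (2, 4, 1), (5, 8, 4), (6, 4, 3), (6, 6, 4)]


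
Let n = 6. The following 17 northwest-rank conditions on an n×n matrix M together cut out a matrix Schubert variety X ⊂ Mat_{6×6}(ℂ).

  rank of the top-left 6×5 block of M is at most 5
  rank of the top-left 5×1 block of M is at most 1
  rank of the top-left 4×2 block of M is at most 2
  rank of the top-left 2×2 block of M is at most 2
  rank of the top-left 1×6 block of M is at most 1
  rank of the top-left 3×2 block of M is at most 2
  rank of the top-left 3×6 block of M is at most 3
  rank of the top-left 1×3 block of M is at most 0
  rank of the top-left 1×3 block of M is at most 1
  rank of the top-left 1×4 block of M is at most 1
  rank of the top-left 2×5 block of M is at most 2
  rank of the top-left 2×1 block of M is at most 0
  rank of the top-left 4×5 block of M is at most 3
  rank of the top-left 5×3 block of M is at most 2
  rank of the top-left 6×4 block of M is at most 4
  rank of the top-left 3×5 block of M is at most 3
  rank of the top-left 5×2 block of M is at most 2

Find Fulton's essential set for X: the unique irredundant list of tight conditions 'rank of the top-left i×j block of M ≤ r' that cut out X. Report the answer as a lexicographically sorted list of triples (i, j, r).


The tightest implied rank at each (i,j), from the 17 conditions:

  0  0  0  1  1  1
  0  1  1  2  2  2
  1  2  2  3  3  3
  1  2  2  3  3  4
  1  2  2  3  4  5
  1  2  3  4  5  6

second differences of R give the permutation w = (4, 2, 1, 6, 5, 3).

4 SE-corners of the 7-cell Rothe diagram give Ess(w):

[(1, 3, 0), (2, 1, 0), (4, 5, 3), (5, 3, 2)]


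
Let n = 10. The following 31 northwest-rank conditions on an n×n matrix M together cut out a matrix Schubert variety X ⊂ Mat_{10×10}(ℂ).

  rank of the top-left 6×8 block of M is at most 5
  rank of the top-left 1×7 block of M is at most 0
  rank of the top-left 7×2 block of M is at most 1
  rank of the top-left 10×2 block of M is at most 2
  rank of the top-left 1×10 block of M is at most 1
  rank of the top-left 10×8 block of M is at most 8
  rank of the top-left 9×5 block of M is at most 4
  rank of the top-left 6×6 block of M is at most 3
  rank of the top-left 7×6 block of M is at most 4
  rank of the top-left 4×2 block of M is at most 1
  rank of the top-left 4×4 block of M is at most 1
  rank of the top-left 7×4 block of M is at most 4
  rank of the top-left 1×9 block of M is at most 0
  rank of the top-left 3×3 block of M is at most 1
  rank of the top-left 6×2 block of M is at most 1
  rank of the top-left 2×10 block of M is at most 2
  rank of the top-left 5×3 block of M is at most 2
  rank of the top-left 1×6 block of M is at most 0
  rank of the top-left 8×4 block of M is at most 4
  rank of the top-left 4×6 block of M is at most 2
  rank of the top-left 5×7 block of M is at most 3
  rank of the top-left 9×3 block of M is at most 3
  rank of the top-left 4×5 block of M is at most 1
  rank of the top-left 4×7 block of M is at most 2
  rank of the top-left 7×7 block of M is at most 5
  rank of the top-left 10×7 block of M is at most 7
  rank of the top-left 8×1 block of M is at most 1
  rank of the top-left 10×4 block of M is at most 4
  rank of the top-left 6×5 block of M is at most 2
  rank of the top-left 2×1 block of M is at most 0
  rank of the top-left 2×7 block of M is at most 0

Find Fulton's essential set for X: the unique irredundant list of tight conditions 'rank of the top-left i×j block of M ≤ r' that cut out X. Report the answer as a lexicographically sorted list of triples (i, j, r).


The tightest implied rank at each (i,j), from the 31 conditions:

  i=1: 0, 0, 0, 0, 0, 0, 0, 0, 0, 1
  i=2: 0, 0, 0, 0, 0, 0, 0, 1, 1, 2
  i=3: 1, 1, 1, 1, 1, 1, 1, 2, 2, 3
  i=4: 1, 1, 1, 1, 1, 2, 2, 3, 3, 4
  i=5: 1, 1, 2, 2, 2, 3, 3, 4, 4, 5
  i=6: 1, 1, 2, 2, 2, 3, 4, 5, 5, 6
  i=7: 1, 1, 2, 3, 3, 4, 5, 6, 6, 7
  i=8: 1, 2, 3, 4, 4, 5, 6, 7, 7, 8
  i=9: 1, 2, 3, 4, 4, 5, 6, 7, 8, 9
  i=10: 1, 2, 3, 4, 5, 6, 7, 8, 9, 10

so w = (10, 8, 1, 6, 3, 7, 4, 2, 9, 5).

D(w) has 26 cells with 6 SE-corners; essential set:

[(1, 9, 0), (2, 7, 0), (4, 5, 1), (6, 5, 2), (7, 2, 1), (9, 5, 4)]


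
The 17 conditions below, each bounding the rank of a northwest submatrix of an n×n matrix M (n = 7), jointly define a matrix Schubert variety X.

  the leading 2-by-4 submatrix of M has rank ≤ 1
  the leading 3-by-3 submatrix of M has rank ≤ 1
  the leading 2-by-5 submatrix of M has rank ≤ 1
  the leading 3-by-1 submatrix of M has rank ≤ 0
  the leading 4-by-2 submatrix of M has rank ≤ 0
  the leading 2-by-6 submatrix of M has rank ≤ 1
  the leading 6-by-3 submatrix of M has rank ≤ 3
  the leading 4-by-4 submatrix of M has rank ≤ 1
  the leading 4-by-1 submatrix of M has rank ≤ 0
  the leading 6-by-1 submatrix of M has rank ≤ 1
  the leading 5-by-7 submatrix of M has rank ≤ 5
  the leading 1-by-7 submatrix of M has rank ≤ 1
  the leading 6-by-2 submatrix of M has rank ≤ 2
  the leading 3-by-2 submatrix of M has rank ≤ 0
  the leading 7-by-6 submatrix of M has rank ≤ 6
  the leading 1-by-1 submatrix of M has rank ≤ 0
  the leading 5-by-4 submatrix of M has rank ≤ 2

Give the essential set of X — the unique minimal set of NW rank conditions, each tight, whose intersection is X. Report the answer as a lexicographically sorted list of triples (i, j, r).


Computing R[i][j] = min implied NW-rank bound (n=7, 17 conditions):

  row 1: 0 0 1 1 1 1 1
  row 2: 0 0 1 1 1 1 2
  row 3: 0 0 1 1 2 2 3
  row 4: 0 0 1 1 2 3 4
  row 5: 1 1 2 2 3 4 5
  row 6: 1 2 3 3 4 5 6
  row 7: 1 2 3 4 5 6 7

so w = (3, 7, 5, 6, 1, 2, 4).

ℓ(w)=13; the 3 essential cells (i,j,r):

[(2, 6, 1), (4, 2, 0), (4, 4, 1)]


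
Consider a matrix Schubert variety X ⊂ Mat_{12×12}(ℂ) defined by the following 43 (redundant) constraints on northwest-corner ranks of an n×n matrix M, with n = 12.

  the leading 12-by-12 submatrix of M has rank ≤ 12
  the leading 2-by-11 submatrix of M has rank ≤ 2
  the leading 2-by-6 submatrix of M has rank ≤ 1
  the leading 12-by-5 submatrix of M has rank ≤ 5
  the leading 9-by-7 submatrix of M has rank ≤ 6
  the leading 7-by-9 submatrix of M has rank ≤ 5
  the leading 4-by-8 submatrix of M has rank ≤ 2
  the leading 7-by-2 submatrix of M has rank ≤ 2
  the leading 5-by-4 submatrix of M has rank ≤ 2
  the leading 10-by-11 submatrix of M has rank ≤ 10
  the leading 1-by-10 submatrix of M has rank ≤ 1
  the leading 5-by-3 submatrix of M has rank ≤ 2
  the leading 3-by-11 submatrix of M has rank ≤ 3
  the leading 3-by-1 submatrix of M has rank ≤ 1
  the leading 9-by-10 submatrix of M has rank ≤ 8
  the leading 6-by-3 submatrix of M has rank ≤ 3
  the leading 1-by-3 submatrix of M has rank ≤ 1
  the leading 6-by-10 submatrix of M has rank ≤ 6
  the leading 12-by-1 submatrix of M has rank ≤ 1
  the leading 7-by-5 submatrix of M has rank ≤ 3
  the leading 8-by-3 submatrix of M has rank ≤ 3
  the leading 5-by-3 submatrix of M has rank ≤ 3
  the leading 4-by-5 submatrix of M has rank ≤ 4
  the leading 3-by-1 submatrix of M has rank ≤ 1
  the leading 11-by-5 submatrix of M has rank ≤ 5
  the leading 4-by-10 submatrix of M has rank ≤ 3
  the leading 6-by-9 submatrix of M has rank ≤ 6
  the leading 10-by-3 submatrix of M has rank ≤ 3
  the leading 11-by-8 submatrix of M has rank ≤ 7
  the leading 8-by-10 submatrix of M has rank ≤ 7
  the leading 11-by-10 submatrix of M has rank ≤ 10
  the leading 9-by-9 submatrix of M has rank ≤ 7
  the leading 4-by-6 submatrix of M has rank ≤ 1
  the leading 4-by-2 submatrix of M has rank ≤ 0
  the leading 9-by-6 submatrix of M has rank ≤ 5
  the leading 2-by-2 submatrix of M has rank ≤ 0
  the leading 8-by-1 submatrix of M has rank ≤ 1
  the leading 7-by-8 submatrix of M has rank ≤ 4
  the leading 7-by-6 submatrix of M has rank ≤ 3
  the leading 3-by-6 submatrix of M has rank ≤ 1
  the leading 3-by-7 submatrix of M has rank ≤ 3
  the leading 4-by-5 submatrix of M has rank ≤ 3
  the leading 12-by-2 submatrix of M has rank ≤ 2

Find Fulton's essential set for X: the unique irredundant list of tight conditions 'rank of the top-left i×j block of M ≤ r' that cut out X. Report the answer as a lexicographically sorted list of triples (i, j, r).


Propagating the 43 rank bounds to every northwest block:

  row 1: 0, 0, 1, 1, 1, 1, 1, 1, 1, 1, 1, 1
  row 2: 0, 0, 1, 1, 1, 1, 2, 2, 2, 2, 2, 2
  row 3: 0, 0, 1, 1, 1, 1, 2, 2, 3, 3, 3, 3
  row 4: 0, 0, 1, 1, 1, 1, 2, 2, 3, 3, 4, 4
  row 5: 1, 1, 2, 2, 2, 2, 3, 3, 4, 4, 5, 5
  row 6: 1, 2, 3, 3, 3, 3, 4, 4, 5, 5, 6, 6
  row 7: 1, 2, 3, 3, 3, 3, 4, 4, 5, 6, 7, 7
  row 8: 1, 2, 3, 4, 4, 4, 5, 5, 6, 7, 8, 8
  row 9: 1, 2, 3, 4, 5, 5, 6, 6, 7, 8, 9, 9
  row 10: 1, 2, 3, 4, 5, 6, 7, 7, 8, 9, 10, 10
  row 11: 1, 2, 3, 4, 5, 6, 7, 7, 8, 9, 10, 11
  row 12: 1, 2, 3, 4, 5, 6, 7, 8, 9, 10, 11, 12

hence w(1..12) = (3, 7, 9, 11, 1, 2, 10, 4, 5, 6, 12, 8).

7 SE-corners of the 25-cell Rothe diagram give Ess(w):

[(4, 2, 0), (4, 6, 1), (4, 8, 2), (4, 10, 3), (7, 6, 3), (7, 8, 4), (11, 8, 7)]


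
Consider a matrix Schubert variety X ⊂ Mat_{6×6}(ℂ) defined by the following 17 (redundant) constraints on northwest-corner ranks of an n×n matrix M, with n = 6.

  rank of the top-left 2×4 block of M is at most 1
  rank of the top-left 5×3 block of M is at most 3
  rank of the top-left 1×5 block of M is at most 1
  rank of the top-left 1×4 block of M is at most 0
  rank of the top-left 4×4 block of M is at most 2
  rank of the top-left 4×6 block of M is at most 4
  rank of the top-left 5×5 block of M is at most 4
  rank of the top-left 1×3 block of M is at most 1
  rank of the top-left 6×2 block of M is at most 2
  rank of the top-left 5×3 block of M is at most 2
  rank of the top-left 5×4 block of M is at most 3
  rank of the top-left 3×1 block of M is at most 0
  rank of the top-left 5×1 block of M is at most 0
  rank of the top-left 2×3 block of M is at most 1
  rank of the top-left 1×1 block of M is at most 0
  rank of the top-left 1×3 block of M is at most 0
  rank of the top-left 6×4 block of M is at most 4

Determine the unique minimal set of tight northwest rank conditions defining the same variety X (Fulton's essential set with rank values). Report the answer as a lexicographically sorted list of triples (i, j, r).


The tightest implied rank at each (i,j), from the 17 conditions:

  i=1: 0  0  0  0  1  1
  i=2: 0  1  1  1  2  2
  i=3: 0  1  2  2  3  3
  i=4: 0  1  2  2  3  4
  i=5: 0  1  2  3  4  5
  i=6: 1  2  3  4  5  6

so w = (5, 2, 3, 6, 4, 1).

Rothe diagram D(w) (9 cells), 3 SE-corners (essential conditions):

[(1, 4, 0), (4, 4, 2), (5, 1, 0)]


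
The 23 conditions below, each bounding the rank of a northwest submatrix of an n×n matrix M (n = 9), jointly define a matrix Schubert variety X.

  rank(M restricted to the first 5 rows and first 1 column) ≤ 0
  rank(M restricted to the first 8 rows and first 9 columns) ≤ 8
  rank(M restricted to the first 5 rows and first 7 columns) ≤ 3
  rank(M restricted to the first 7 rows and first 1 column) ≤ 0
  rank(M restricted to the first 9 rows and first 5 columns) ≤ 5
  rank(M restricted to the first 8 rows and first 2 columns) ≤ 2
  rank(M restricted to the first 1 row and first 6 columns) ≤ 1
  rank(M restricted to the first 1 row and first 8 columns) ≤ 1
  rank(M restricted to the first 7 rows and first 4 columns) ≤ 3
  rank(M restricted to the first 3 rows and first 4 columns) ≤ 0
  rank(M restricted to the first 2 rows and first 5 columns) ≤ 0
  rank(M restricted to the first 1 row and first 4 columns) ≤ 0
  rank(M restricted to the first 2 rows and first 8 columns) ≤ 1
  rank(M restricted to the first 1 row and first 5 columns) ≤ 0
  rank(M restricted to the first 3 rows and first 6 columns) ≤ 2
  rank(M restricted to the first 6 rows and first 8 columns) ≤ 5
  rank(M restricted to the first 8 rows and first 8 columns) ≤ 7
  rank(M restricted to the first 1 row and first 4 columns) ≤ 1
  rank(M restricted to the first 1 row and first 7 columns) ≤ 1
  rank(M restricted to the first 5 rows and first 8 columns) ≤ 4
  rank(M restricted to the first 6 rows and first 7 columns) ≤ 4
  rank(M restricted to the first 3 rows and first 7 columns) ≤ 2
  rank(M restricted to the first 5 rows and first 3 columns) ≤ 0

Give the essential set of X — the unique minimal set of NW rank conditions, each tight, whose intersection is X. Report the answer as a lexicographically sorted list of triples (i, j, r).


Recovering R(i,j) via the rank-extension bound from the 23 conditions:

  R[1]: 0 0 0 0 0 1 1 1 1
  R[2]: 0 0 0 0 0 1 1 1 2
  R[3]: 0 0 0 0 1 2 2 2 3
  R[4]: 0 0 0 1 2 3 3 3 4
  R[5]: 0 0 0 1 2 3 3 4 5
  R[6]: 0 1 1 2 3 4 4 5 6
  R[7]: 0 1 2 3 4 5 5 6 7
  R[8]: 1 2 3 4 5 6 6 7 8
  R[9]: 1 2 3 4 5 6 7 8 9

hence w(1..9) = (6, 9, 5, 4, 8, 2, 3, 1, 7).

ℓ(w)=25; the 6 essential cells (i,j,r):

[(2, 5, 0), (2, 8, 1), (3, 4, 0), (5, 3, 0), (5, 7, 3), (7, 1, 0)]


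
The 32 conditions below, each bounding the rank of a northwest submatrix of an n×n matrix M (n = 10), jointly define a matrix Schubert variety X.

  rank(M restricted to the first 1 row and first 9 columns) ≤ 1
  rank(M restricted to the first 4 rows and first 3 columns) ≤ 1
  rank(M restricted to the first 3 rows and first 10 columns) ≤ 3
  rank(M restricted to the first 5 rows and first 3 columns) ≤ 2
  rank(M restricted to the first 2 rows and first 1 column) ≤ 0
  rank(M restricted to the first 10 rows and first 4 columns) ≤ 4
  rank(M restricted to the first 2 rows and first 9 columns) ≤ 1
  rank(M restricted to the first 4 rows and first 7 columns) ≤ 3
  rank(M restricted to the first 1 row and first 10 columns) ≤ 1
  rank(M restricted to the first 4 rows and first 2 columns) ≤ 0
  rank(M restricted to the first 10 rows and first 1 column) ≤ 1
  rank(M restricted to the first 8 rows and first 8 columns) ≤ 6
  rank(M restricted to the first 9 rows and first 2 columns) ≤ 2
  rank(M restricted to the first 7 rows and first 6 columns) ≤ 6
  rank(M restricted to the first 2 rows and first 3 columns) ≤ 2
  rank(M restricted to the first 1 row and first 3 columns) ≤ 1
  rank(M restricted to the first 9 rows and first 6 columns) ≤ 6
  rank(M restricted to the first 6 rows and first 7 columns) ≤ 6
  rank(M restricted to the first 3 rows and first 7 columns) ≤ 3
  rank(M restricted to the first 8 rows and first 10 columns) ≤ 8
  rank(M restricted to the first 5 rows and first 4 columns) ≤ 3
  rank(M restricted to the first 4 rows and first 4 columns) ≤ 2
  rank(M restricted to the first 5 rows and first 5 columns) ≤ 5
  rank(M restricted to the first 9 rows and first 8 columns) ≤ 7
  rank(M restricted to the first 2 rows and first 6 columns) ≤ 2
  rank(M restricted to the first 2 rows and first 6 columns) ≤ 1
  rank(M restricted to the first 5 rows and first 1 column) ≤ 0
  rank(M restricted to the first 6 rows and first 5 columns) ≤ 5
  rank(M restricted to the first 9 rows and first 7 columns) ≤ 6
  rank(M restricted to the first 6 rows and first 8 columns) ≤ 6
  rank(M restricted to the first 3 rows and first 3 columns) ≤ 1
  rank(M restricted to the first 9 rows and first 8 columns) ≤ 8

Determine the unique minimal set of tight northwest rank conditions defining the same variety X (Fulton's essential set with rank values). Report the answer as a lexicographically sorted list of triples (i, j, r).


Recovering R(i,j) via the rank-extension bound from the 32 conditions:

  0  0  1  1  1  1  1  1  1  1
  0  0  1  1  1  1  1  1  1  2
  0  0  1  2  2  2  2  2  2  3
  0  0  1  2  3  3  3  3  3  4
  0  1  2  3  4  4  4  4  4  5
  1  2  3  4  5  5  5  5  5  6
  1  2  3  4  5  6  6  6  6  7
  1  2  3  4  5  6  6  6  7  8
  1  2  3  4  5  6  6  7  8  9
  1  2  3  4  5  6  7  8  9  10

second differences of R give the permutation w = (3, 10, 4, 5, 2, 1, 6, 9, 8, 7).

|D(w)|=18, |Ess(w)|=5:

[(2, 9, 1), (4, 2, 0), (5, 1, 0), (8, 8, 6), (9, 7, 6)]


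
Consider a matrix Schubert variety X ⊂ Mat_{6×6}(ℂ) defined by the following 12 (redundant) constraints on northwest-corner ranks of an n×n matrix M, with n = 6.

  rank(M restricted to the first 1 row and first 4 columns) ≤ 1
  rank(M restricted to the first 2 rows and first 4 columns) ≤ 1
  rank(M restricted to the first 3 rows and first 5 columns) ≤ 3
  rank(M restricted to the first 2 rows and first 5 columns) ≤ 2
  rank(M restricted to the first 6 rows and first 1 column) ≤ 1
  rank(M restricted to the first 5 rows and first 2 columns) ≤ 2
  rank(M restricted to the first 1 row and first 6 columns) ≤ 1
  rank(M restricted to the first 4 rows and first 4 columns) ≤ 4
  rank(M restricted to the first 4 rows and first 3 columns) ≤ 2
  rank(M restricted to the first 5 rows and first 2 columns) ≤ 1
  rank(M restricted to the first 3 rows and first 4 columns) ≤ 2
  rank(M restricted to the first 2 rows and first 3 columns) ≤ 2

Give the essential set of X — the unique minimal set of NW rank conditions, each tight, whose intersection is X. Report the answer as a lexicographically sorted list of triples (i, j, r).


Computing R[i][j] = min implied NW-rank bound (n=6, 12 conditions):

  R[1]: 1 1 1 1 1 1
  R[2]: 1 1 1 1 2 2
  R[3]: 1 1 2 2 3 3
  R[4]: 1 1 2 3 4 4
  R[5]: 1 1 2 3 4 5
  R[6]: 1 2 3 4 5 6

so w = (1, 5, 3, 4, 6, 2).

D(w) has 6 cells with 2 SE-corners; essential set:

[(2, 4, 1), (5, 2, 1)]


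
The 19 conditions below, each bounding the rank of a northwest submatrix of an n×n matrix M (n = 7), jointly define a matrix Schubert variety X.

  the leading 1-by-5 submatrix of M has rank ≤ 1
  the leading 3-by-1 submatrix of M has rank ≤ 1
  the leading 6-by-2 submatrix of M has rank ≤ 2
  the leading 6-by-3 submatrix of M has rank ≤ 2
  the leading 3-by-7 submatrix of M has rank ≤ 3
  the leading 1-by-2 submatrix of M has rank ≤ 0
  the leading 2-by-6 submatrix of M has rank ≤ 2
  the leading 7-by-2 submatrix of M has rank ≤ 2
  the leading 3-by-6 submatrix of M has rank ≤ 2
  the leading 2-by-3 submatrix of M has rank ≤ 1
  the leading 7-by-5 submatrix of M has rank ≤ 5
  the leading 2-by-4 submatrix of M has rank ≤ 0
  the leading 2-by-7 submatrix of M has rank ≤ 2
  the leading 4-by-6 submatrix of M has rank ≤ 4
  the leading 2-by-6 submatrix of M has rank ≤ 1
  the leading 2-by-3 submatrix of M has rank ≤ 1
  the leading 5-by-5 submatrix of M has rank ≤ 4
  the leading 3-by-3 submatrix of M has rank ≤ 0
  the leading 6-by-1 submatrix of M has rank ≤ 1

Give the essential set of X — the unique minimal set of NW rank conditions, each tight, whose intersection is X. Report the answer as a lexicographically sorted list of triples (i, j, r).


The tightest implied rank at each (i,j), from the 19 conditions:

  row 1: 0  0  0  0  1  1  1
  row 2: 0  0  0  0  1  1  2
  row 3: 0  0  0  1  2  2  3
  row 4: 1  1  1  2  3  3  4
  row 5: 1  2  2  3  4  4  5
  row 6: 1  2  2  3  4  5  6
  row 7: 1  2  3  4  5  6  7

the unique w with this rank table is (5, 7, 4, 1, 2, 6, 3).

ℓ(w)=13; the 4 essential cells (i,j,r):

[(2, 4, 0), (2, 6, 1), (3, 3, 0), (6, 3, 2)]


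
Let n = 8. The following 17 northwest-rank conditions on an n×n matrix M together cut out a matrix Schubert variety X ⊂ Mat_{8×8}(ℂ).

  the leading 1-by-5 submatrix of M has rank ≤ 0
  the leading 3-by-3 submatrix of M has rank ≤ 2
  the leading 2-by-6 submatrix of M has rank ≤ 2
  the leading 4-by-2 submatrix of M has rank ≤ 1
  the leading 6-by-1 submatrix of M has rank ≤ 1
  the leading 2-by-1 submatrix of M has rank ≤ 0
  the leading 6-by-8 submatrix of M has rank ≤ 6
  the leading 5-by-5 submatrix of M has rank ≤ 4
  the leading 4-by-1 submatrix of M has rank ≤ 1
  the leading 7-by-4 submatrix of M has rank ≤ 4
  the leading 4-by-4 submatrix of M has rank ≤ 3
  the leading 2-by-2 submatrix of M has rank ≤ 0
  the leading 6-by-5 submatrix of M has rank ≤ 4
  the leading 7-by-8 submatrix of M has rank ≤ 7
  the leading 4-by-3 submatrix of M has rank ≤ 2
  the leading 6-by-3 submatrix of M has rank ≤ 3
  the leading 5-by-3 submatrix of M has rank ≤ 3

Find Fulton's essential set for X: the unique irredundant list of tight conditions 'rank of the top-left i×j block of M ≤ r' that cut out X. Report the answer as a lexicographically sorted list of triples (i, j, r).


Rank table r_w(8×8) implied by the 17 constraints:

  R[1]: 0 0 0 0 0 1 1 1
  R[2]: 0 0 1 1 1 2 2 2
  R[3]: 1 1 2 2 2 3 3 3
  R[4]: 1 1 2 3 3 4 4 4
  R[5]: 1 2 3 4 4 5 5 5
  R[6]: 1 2 3 4 4 5 6 6
  R[7]: 1 2 3 4 5 6 7 7
  R[8]: 1 2 3 4 5 6 7 8

giving w = (6, 3, 1, 4, 2, 7, 5, 8) via Δ²R.

ℓ(w)=9; the 4 essential cells (i,j,r):

[(1, 5, 0), (2, 2, 0), (4, 2, 1), (6, 5, 4)]


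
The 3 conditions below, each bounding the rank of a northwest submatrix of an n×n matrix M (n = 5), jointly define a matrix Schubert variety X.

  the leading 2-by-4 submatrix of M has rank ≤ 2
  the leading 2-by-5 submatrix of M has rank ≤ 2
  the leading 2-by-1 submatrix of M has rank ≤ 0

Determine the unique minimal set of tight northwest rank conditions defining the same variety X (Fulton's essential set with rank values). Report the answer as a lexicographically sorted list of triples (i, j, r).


Reconstructing r_w from the 3 given conditions:

  i=1: 0 | 1 | 1 | 1 | 1
  i=2: 0 | 1 | 2 | 2 | 2
  i=3: 1 | 2 | 3 | 3 | 3
  i=4: 1 | 2 | 3 | 4 | 4
  i=5: 1 | 2 | 3 | 4 | 5

reading off 1-entries of Δ²R: w = (2, 3, 1, 4, 5).

Rothe diagram D(w) (2 cells), 1 SE-corner (essential condition):

[(2, 1, 0)]


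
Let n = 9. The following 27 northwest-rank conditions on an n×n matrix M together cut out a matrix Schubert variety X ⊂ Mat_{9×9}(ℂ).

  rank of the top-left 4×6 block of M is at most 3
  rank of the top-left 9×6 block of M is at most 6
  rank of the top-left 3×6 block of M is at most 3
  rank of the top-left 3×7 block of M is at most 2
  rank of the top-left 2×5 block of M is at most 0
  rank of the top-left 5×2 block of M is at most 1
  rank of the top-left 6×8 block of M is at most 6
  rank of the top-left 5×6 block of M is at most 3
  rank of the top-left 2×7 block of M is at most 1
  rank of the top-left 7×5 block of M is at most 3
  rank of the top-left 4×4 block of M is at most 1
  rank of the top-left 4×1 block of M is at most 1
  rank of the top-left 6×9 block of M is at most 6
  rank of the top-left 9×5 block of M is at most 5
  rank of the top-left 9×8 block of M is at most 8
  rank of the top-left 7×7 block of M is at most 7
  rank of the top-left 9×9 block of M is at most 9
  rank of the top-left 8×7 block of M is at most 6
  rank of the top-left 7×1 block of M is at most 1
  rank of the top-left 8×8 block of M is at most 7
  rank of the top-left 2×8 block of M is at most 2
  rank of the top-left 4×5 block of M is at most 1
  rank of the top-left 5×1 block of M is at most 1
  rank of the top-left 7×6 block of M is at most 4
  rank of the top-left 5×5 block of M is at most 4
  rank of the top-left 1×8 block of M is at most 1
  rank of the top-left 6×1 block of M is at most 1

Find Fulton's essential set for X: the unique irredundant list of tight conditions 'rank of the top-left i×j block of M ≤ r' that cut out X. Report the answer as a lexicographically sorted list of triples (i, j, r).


Propagating the 27 rank bounds to every northwest block:

  row 1: 0  0  0  0  0  1  1  1  1
  row 2: 0  0  0  0  0  1  1  2  2
  row 3: 1  1  1  1  1  2  2  3  3
  row 4: 1  1  1  1  1  2  3  4  4
  row 5: 1  1  2  2  2  3  4  5  5
  row 6: 1  2  3  3  3  4  5  6  6
  row 7: 1  2  3  3  3  4  5  6  7
  row 8: 1  2  3  4  4  5  6  7  8
  row 9: 1  2  3  4  5  6  7  8  9

the unique w with this rank table is (6, 8, 1, 7, 3, 2, 9, 4, 5).

5 SE-corners of the 18-cell Rothe diagram give Ess(w):

[(2, 5, 0), (2, 7, 1), (4, 5, 1), (5, 2, 1), (7, 5, 3)]


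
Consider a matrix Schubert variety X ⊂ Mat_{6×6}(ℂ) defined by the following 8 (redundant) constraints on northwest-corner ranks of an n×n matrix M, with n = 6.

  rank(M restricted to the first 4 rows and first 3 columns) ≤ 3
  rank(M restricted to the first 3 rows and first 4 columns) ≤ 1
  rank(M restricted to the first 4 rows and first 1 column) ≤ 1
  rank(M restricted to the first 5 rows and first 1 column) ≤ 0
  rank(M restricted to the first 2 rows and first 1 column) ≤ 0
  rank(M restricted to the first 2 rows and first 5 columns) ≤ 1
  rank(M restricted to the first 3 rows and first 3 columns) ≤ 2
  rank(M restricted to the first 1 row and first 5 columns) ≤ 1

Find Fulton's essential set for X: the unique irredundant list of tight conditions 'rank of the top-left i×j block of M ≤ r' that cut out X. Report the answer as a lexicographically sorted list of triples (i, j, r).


Rank table r_w(6×6) implied by the 8 constraints:

  row 1: 0  1  1  1  1  1
  row 2: 0  1  1  1  1  2
  row 3: 0  1  1  1  2  3
  row 4: 0  1  2  2  3  4
  row 5: 0  1  2  3  4  5
  row 6: 1  2  3  4  5  6

the unique w with this rank table is (2, 6, 5, 3, 4, 1).

Rothe diagram D(w) (10 cells), 3 SE-corners (essential conditions):

[(2, 5, 1), (3, 4, 1), (5, 1, 0)]


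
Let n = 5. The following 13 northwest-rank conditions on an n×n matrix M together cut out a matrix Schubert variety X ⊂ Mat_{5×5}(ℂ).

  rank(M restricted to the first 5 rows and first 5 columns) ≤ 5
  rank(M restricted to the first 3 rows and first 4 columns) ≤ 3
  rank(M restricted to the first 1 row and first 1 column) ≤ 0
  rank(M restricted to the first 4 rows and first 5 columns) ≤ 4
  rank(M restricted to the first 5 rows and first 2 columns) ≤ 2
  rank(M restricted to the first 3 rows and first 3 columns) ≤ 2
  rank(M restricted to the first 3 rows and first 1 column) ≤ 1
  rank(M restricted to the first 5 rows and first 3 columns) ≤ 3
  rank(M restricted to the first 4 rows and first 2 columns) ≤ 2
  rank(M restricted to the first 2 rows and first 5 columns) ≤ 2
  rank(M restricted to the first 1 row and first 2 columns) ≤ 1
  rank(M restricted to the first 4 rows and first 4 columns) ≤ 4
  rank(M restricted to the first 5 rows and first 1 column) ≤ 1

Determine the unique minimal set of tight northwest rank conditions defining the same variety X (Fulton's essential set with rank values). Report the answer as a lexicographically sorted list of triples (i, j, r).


Propagating the 13 rank bounds to every northwest block:

  i=1: 0 | 1 | 1 | 1 | 1
  i=2: 1 | 2 | 2 | 2 | 2
  i=3: 1 | 2 | 2 | 3 | 3
  i=4: 1 | 2 | 3 | 4 | 4
  i=5: 1 | 2 | 3 | 4 | 5

second differences of R give the permutation w = (2, 1, 4, 3, 5).

2 SE-corners of the 2-cell Rothe diagram give Ess(w):

[(1, 1, 0), (3, 3, 2)]


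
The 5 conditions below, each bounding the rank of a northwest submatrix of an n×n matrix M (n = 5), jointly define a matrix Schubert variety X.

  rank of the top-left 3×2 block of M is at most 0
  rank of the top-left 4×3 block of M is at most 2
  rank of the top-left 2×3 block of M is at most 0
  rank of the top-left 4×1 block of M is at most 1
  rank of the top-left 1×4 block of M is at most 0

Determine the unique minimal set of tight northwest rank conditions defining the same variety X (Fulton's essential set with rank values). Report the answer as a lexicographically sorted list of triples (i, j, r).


Rank table r_w(5×5) implied by the 5 constraints:

  row 1: 0, 0, 0, 0, 1
  row 2: 0, 0, 0, 1, 2
  row 3: 0, 0, 1, 2, 3
  row 4: 1, 1, 2, 3, 4
  row 5: 1, 2, 3, 4, 5

reading off 1-entries of Δ²R: w = (5, 4, 3, 1, 2).

3 SE-corners of the 9-cell Rothe diagram give Ess(w):

[(1, 4, 0), (2, 3, 0), (3, 2, 0)]


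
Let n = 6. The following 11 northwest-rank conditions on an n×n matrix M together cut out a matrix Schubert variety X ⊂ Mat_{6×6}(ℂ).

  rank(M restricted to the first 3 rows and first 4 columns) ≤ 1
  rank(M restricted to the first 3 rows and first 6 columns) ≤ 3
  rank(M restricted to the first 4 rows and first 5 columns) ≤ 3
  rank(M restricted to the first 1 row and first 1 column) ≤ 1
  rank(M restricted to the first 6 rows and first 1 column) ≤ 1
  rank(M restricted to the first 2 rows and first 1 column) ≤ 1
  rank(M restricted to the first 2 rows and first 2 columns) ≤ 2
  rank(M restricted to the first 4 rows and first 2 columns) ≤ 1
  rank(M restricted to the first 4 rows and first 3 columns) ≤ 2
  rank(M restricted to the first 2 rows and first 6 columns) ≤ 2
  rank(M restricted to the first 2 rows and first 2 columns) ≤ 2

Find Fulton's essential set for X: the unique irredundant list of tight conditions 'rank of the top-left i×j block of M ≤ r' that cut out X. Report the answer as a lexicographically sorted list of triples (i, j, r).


Reconstructing r_w from the 11 given conditions:

  row 1: 1  1  1  1  1  1
  row 2: 1  1  1  1  2  2
  row 3: 1  1  1  1  2  3
  row 4: 1  1  2  2  3  4
  row 5: 1  2  3  3  4  5
  row 6: 1  2  3  4  5  6

second differences of R give the permutation w = (1, 5, 6, 3, 2, 4).

ℓ(w)=7; the 2 essential cells (i,j,r):

[(3, 4, 1), (4, 2, 1)]


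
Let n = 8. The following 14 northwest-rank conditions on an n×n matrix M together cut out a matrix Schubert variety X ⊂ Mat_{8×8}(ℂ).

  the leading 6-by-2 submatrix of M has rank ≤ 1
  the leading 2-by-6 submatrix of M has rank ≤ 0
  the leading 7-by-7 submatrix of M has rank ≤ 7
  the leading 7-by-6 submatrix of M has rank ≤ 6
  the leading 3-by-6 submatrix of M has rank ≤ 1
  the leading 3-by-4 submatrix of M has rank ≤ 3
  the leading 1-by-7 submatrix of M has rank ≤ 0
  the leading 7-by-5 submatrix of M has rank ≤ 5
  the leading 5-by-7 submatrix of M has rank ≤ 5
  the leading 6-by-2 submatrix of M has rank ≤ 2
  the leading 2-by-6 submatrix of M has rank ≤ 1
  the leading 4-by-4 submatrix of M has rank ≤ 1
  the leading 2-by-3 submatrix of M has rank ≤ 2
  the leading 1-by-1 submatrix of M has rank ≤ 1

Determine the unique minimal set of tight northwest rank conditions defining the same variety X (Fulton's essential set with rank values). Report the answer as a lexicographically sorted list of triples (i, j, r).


Computing R[i][j] = min implied NW-rank bound (n=8, 14 conditions):

  R[1]: 0  0  0  0  0  0  0  1
  R[2]: 0  0  0  0  0  0  1  2
  R[3]: 1  1  1  1  1  1  2  3
  R[4]: 1  1  1  1  2  2  3  4
  R[5]: 1  1  2  2  3  3  4  5
  R[6]: 1  1  2  3  4  4  5  6
  R[7]: 1  2  3  4  5  5  6  7
  R[8]: 1  2  3  4  5  6  7  8

the unique w with this rank table is (8, 7, 1, 5, 3, 4, 2, 6).

ℓ(w)=18; the 4 essential cells (i,j,r):

[(1, 7, 0), (2, 6, 0), (4, 4, 1), (6, 2, 1)]


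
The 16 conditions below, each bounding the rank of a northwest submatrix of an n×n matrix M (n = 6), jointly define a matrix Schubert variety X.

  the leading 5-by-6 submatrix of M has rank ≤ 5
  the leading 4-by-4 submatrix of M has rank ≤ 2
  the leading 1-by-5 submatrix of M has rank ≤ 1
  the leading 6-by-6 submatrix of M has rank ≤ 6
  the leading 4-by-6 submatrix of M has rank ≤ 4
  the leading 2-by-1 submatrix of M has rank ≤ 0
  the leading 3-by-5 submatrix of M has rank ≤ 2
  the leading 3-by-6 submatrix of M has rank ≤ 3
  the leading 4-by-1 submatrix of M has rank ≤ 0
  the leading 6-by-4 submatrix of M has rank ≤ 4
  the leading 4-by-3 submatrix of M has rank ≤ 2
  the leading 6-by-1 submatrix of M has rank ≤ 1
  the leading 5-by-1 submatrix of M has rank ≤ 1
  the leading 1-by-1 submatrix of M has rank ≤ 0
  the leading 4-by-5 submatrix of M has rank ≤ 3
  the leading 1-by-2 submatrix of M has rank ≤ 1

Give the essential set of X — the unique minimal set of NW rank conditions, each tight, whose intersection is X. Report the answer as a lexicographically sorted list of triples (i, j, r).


Rank table r_w(6×6) implied by the 16 constraints:

  0, 1, 1, 1, 1, 1
  0, 1, 2, 2, 2, 2
  0, 1, 2, 2, 2, 3
  0, 1, 2, 2, 3, 4
  1, 2, 3, 3, 4, 5
  1, 2, 3, 4, 5, 6

hence w(1..6) = (2, 3, 6, 5, 1, 4).

D(w) has 7 cells with 3 SE-corners; essential set:

[(3, 5, 2), (4, 1, 0), (4, 4, 2)]


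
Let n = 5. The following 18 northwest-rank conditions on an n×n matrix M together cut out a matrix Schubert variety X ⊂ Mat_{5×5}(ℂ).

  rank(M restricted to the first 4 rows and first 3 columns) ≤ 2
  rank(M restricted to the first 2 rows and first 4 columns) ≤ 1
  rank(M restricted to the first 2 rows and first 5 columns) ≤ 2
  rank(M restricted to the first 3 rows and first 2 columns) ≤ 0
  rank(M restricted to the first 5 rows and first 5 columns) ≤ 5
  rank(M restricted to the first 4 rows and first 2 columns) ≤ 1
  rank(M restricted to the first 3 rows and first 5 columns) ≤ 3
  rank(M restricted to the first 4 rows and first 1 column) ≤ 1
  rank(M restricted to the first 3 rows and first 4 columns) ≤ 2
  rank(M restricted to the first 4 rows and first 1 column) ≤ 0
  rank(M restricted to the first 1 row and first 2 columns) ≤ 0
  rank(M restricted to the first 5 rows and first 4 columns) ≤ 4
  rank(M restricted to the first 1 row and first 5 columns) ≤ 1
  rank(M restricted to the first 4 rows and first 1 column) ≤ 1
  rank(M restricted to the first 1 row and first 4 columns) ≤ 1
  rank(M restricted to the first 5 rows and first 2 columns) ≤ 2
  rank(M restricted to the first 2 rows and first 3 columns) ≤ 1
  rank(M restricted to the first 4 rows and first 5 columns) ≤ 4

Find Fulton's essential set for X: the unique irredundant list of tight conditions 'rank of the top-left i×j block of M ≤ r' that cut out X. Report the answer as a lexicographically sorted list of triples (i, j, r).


Rank table r_w(5×5) implied by the 18 constraints:

  0 | 0 | 1 | 1 | 1
  0 | 0 | 1 | 1 | 2
  0 | 0 | 1 | 2 | 3
  0 | 1 | 2 | 3 | 4
  1 | 2 | 3 | 4 | 5

the unique w with this rank table is (3, 5, 4, 2, 1).

Fulton essential set (3 of the 8 Rothe cells):

[(2, 4, 1), (3, 2, 0), (4, 1, 0)]
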